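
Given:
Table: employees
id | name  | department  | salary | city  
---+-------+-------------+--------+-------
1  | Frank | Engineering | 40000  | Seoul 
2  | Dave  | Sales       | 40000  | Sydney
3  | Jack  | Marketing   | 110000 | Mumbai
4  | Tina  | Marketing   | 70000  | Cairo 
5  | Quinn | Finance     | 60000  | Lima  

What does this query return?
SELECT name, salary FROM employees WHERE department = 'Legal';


Filtering: department = 'Legal'
Matching rows: 0

Empty result set (0 rows)


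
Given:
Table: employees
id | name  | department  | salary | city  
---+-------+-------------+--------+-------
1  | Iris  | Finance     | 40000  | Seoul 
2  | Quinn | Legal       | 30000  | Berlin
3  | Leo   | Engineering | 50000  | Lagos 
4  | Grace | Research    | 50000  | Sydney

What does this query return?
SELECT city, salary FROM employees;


Projecting columns: city, salary

4 rows:
Seoul, 40000
Berlin, 30000
Lagos, 50000
Sydney, 50000


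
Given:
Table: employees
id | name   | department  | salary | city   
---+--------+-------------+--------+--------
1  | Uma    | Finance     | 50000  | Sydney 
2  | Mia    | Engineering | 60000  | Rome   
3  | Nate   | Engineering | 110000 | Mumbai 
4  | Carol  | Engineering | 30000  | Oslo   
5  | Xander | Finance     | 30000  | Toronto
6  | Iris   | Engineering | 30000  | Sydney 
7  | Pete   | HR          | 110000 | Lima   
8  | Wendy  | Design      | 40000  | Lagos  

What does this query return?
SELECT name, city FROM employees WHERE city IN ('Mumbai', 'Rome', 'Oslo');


Filtering: city IN ('Mumbai', 'Rome', 'Oslo')
Matching: 3 rows

3 rows:
Mia, Rome
Nate, Mumbai
Carol, Oslo


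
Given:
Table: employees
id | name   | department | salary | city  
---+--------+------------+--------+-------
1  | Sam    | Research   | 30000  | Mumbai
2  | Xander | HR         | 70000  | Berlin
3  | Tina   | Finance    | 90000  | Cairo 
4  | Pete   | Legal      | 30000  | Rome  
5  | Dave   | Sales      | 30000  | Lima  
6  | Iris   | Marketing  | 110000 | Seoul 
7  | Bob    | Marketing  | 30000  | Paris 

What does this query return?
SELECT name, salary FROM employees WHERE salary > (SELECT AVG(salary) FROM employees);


Subquery: AVG(salary) = 55714.29
Filtering: salary > 55714.29
  Xander (70000) -> MATCH
  Tina (90000) -> MATCH
  Iris (110000) -> MATCH


3 rows:
Xander, 70000
Tina, 90000
Iris, 110000


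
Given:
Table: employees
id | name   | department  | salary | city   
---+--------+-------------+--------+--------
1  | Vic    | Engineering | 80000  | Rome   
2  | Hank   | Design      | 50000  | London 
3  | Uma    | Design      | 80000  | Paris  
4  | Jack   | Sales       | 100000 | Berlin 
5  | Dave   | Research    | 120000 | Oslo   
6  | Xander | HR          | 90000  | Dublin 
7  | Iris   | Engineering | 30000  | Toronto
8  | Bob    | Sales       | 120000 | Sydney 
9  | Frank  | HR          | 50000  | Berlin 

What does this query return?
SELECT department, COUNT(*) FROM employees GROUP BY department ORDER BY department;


Assigning each row to its department group:
  Vic -> Engineering
  Hank -> Design
  Uma -> Design
  Jack -> Sales
  Dave -> Research
  Xander -> HR
  Iris -> Engineering
  Bob -> Sales
  Frank -> HR


5 groups:
Design, 2
Engineering, 2
HR, 2
Research, 1
Sales, 2


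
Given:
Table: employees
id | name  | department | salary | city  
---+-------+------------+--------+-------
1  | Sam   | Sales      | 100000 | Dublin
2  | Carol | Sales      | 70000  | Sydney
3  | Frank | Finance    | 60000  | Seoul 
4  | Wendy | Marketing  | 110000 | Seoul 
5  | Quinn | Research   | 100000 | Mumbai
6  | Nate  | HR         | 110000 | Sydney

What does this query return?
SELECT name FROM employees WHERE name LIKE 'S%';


LIKE 'S%' matches names starting with 'S'
Matching: 1

1 rows:
Sam


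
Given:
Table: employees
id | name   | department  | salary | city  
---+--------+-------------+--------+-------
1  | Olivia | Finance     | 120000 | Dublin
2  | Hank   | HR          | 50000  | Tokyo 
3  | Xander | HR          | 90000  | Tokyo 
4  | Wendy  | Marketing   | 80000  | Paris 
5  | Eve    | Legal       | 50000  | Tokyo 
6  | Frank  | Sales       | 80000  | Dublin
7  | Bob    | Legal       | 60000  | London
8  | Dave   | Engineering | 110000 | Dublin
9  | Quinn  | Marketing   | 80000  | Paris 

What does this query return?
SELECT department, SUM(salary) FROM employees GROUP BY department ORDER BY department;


Summing salary within each department:
  Engineering: 110000 = 110000
  Finance: 120000 = 120000
  HR: 50000 + 90000 = 140000
  Legal: 50000 + 60000 = 110000
  Marketing: 80000 + 80000 = 160000
  Sales: 80000 = 80000


6 groups:
Engineering, 110000
Finance, 120000
HR, 140000
Legal, 110000
Marketing, 160000
Sales, 80000


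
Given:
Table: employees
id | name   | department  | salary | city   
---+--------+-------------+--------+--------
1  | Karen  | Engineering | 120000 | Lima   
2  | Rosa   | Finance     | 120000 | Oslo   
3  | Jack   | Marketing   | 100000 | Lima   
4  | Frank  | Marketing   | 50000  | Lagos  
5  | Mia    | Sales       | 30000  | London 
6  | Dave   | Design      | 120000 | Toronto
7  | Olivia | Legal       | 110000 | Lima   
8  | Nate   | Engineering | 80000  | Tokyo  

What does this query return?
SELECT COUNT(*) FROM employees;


COUNT(*) counts all rows

8


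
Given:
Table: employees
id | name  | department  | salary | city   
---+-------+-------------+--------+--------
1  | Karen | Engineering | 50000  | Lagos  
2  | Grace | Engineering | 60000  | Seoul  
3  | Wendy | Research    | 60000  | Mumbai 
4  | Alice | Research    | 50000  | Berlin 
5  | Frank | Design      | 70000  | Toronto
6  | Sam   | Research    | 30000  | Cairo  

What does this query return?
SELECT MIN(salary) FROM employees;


Salaries: 50000, 60000, 60000, 50000, 70000, 30000
MIN = 30000

30000


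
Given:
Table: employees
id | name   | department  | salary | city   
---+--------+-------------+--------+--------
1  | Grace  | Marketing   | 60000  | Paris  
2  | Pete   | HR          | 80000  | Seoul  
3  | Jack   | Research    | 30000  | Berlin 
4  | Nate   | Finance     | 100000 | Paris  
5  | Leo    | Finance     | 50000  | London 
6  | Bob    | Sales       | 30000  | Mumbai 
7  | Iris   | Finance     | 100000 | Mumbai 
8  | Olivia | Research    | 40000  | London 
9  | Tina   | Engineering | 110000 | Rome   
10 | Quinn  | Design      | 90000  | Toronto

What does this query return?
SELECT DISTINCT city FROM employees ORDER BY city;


All 'city' values (row order): Paris, Seoul, Berlin, Paris, London, Mumbai, Mumbai, London, Rome, Toronto
Removing duplicates leaves 7 unique value(s).

7 values:
Berlin
London
Mumbai
Paris
Rome
Seoul
Toronto


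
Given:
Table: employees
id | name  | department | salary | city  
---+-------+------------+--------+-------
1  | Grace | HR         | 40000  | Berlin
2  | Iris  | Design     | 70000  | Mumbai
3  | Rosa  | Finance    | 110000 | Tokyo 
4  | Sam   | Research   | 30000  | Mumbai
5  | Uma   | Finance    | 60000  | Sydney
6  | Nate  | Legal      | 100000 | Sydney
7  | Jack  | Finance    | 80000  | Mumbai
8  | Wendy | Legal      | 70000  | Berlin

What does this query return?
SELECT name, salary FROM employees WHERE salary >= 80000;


Filtering: salary >= 80000
Matching: 3 rows

3 rows:
Rosa, 110000
Nate, 100000
Jack, 80000


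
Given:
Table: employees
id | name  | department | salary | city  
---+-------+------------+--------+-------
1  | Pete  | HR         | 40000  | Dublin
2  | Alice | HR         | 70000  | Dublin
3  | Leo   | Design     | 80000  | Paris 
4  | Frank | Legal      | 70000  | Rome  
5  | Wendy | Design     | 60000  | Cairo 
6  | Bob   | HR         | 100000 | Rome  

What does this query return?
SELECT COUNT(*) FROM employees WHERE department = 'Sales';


Counting rows where department = 'Sales'


0


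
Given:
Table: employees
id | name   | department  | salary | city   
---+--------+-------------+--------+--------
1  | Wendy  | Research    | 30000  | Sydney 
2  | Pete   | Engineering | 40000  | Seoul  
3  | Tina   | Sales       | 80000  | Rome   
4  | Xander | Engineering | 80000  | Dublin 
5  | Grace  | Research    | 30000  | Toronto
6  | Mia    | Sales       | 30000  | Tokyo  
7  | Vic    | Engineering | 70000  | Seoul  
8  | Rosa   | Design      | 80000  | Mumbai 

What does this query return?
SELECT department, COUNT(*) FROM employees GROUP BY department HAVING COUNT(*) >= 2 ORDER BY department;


Groups with count >= 2:
  Engineering: 3 -> PASS
  Research: 2 -> PASS
  Sales: 2 -> PASS
  Design: 1 -> filtered out


3 groups:
Engineering, 3
Research, 2
Sales, 2


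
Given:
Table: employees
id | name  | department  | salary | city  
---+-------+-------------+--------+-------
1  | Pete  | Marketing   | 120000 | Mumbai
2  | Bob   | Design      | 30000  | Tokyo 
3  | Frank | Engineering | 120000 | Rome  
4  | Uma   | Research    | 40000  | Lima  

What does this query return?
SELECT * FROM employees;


SELECT * returns all 4 rows with all columns

4 rows:
1, Pete, Marketing, 120000, Mumbai
2, Bob, Design, 30000, Tokyo
3, Frank, Engineering, 120000, Rome
4, Uma, Research, 40000, Lima


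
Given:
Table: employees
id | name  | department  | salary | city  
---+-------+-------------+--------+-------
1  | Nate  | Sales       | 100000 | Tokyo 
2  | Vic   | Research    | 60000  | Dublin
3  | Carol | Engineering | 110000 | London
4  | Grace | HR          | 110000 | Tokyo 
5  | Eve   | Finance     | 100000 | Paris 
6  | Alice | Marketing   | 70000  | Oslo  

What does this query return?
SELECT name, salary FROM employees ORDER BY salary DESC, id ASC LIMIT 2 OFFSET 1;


Sort by salary DESC (id ASC tiebreak), then skip 1 and take 2
Rows 2 through 3

2 rows:
Grace, 110000
Nate, 100000


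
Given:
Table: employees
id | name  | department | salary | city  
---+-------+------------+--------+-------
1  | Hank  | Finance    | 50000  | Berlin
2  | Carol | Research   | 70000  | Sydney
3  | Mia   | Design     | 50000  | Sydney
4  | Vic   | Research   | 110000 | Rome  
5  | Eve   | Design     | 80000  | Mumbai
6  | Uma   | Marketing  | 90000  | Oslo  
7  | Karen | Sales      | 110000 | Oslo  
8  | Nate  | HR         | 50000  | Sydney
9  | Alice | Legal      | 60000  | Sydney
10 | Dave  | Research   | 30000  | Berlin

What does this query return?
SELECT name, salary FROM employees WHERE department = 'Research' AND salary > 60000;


Filtering: department = 'Research' AND salary > 60000
Matching: 2 rows

2 rows:
Carol, 70000
Vic, 110000


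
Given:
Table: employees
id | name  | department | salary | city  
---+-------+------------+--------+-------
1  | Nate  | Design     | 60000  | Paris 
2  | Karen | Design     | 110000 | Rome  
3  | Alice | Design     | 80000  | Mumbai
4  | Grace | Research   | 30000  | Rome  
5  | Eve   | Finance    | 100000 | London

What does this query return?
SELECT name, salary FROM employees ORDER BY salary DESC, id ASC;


Sorting by salary DESC, then id ASC for ties

5 rows:
Karen, 110000
Eve, 100000
Alice, 80000
Nate, 60000
Grace, 30000


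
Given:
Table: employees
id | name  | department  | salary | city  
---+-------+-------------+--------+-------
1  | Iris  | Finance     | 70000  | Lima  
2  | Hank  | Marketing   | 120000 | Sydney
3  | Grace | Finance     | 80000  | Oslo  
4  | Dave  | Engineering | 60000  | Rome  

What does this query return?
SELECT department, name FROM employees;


Projecting columns: department, name

4 rows:
Finance, Iris
Marketing, Hank
Finance, Grace
Engineering, Dave


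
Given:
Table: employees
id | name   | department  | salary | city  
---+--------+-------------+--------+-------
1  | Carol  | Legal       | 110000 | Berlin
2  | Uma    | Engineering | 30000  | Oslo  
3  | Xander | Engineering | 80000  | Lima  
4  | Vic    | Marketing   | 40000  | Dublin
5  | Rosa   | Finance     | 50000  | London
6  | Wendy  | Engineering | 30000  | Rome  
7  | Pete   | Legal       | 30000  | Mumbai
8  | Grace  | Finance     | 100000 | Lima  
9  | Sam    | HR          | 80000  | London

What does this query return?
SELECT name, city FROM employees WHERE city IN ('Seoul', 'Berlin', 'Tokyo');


Filtering: city IN ('Seoul', 'Berlin', 'Tokyo')
Matching: 1 rows

1 rows:
Carol, Berlin


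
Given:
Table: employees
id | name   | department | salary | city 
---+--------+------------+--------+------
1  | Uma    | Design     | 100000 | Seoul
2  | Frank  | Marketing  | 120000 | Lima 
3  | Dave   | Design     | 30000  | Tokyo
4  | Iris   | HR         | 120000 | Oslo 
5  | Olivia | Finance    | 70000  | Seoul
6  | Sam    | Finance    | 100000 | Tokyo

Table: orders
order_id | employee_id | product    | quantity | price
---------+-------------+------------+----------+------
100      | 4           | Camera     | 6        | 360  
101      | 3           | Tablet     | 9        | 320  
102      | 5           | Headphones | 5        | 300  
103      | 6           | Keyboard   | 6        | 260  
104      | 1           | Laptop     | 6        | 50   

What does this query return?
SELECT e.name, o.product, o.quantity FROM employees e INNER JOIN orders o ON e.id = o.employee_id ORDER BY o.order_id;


Joining employees.id = orders.employee_id:
  employee Iris (id=4) -> order Camera
  employee Dave (id=3) -> order Tablet
  employee Olivia (id=5) -> order Headphones
  employee Sam (id=6) -> order Keyboard
  employee Uma (id=1) -> order Laptop


5 rows:
Iris, Camera, 6
Dave, Tablet, 9
Olivia, Headphones, 5
Sam, Keyboard, 6
Uma, Laptop, 6


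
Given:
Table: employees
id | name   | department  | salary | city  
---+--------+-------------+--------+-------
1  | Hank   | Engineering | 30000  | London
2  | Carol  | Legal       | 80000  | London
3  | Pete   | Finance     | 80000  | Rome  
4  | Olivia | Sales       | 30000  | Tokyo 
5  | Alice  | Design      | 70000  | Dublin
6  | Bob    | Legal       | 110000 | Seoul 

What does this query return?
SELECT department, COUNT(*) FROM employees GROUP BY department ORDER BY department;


Assigning each row to its department group:
  Hank -> Engineering
  Carol -> Legal
  Pete -> Finance
  Olivia -> Sales
  Alice -> Design
  Bob -> Legal


5 groups:
Design, 1
Engineering, 1
Finance, 1
Legal, 2
Sales, 1


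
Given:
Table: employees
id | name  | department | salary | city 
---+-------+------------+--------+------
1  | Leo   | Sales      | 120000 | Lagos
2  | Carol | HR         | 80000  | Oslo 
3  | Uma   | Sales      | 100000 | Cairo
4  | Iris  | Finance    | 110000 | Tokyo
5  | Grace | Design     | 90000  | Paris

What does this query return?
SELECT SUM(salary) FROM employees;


SUM(salary) = 120000 + 80000 + 100000 + 110000 + 90000 = 500000

500000


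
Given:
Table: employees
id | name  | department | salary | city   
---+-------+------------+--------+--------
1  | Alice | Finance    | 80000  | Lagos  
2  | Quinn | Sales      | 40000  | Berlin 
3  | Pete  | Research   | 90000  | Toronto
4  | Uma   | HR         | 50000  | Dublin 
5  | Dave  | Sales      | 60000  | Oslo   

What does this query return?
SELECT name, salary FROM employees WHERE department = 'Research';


Filtering: department = 'Research'
Matching rows: 1

1 rows:
Pete, 90000


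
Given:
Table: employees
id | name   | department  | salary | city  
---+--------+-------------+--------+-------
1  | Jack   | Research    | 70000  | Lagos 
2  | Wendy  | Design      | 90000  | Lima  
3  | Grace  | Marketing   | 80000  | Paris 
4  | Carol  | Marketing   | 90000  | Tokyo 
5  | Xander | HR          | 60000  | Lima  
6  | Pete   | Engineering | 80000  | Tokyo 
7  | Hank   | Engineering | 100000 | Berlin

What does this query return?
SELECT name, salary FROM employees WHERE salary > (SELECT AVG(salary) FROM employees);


Subquery: AVG(salary) = 81428.57
Filtering: salary > 81428.57
  Wendy (90000) -> MATCH
  Carol (90000) -> MATCH
  Hank (100000) -> MATCH


3 rows:
Wendy, 90000
Carol, 90000
Hank, 100000


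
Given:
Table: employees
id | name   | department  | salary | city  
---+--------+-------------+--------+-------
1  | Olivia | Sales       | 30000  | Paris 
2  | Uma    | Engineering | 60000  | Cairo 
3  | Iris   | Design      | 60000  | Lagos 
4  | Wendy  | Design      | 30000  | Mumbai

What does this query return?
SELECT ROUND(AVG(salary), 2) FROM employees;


SUM(salary) = 180000
COUNT = 4
ROUND(AVG, 2) = ROUND(180000 / 4, 2) = 45000.0

45000.0


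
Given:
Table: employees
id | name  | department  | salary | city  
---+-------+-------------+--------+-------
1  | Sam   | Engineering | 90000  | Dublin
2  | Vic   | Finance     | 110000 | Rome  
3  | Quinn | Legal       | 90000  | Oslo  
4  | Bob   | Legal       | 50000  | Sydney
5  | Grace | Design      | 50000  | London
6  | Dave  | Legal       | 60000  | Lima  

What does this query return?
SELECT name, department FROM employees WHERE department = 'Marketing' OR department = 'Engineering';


Filtering: department = 'Marketing' OR 'Engineering'
Matching: 1 rows

1 rows:
Sam, Engineering


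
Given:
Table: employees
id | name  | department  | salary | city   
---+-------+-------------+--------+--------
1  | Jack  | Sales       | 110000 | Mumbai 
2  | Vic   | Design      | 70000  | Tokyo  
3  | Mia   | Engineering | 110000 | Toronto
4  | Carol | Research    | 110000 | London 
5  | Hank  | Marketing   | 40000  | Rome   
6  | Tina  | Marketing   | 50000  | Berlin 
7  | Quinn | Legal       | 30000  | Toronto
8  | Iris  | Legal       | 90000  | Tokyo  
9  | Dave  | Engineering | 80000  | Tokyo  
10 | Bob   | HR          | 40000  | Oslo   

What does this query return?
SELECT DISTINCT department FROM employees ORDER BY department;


All 'department' values (row order): Sales, Design, Engineering, Research, Marketing, Marketing, Legal, Legal, Engineering, HR
Removing duplicates leaves 7 unique value(s).

7 values:
Design
Engineering
HR
Legal
Marketing
Research
Sales


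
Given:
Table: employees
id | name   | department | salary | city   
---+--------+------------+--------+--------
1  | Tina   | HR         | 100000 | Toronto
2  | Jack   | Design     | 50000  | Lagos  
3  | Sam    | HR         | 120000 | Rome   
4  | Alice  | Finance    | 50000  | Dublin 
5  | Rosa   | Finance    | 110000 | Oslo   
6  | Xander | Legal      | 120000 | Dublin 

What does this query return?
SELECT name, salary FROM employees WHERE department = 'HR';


Filtering: department = 'HR'
Matching rows: 2

2 rows:
Tina, 100000
Sam, 120000


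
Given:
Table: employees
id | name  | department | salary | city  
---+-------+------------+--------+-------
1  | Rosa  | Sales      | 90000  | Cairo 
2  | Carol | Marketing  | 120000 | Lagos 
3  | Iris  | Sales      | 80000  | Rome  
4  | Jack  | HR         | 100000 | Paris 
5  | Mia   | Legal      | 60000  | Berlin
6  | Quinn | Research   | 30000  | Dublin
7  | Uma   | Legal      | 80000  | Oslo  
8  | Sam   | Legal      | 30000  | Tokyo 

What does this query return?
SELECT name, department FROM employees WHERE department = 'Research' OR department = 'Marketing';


Filtering: department = 'Research' OR 'Marketing'
Matching: 2 rows

2 rows:
Carol, Marketing
Quinn, Research


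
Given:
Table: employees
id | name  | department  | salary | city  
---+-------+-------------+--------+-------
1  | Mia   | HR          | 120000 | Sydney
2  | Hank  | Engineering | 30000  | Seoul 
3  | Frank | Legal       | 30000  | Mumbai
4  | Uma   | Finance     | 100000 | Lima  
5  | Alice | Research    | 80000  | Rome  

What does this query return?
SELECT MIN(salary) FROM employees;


Salaries: 120000, 30000, 30000, 100000, 80000
MIN = 30000

30000


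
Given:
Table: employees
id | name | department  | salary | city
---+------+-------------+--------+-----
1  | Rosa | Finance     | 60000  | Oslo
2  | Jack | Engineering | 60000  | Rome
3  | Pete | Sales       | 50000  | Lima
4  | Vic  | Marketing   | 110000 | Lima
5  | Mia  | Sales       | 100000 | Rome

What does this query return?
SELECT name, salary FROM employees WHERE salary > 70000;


Filtering: salary > 70000
Matching: 2 rows

2 rows:
Vic, 110000
Mia, 100000


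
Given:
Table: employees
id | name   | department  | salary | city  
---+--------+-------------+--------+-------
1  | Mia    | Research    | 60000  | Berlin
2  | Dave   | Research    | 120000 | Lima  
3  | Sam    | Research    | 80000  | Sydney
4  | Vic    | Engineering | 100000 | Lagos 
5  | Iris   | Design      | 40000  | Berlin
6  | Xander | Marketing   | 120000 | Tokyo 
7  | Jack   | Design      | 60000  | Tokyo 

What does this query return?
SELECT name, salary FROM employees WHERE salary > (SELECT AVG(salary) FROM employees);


Subquery: AVG(salary) = 82857.14
Filtering: salary > 82857.14
  Dave (120000) -> MATCH
  Vic (100000) -> MATCH
  Xander (120000) -> MATCH


3 rows:
Dave, 120000
Vic, 100000
Xander, 120000


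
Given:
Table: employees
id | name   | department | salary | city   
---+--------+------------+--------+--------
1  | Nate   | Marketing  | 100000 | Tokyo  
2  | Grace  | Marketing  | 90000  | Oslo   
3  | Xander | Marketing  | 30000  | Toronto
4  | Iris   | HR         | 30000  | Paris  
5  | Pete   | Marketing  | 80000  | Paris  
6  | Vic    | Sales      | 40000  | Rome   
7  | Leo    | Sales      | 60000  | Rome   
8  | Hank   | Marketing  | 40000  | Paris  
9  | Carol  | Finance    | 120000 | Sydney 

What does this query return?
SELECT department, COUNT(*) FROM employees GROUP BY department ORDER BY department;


Assigning each row to its department group:
  Nate -> Marketing
  Grace -> Marketing
  Xander -> Marketing
  Iris -> HR
  Pete -> Marketing
  Vic -> Sales
  Leo -> Sales
  Hank -> Marketing
  Carol -> Finance


4 groups:
Finance, 1
HR, 1
Marketing, 5
Sales, 2


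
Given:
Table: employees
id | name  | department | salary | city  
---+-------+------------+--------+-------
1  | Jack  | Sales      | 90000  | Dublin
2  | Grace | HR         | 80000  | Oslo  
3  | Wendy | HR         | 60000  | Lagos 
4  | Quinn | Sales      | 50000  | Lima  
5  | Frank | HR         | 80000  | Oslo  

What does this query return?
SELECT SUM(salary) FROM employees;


SUM(salary) = 90000 + 80000 + 60000 + 50000 + 80000 = 360000

360000


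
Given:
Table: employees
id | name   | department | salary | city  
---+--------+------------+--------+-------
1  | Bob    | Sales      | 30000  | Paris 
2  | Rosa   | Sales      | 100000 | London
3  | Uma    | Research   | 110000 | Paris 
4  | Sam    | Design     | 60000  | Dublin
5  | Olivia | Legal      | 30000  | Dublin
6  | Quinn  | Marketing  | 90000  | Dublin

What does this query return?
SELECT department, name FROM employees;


Projecting columns: department, name

6 rows:
Sales, Bob
Sales, Rosa
Research, Uma
Design, Sam
Legal, Olivia
Marketing, Quinn


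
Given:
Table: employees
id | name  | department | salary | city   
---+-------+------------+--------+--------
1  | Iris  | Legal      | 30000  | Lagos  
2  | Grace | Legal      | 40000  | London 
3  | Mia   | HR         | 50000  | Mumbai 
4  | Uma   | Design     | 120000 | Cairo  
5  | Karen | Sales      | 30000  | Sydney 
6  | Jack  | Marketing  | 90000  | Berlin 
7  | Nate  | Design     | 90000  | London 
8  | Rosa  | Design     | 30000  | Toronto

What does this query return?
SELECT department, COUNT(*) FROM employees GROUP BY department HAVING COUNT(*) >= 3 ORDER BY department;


Groups with count >= 3:
  Design: 3 -> PASS
  HR: 1 -> filtered out
  Legal: 2 -> filtered out
  Marketing: 1 -> filtered out
  Sales: 1 -> filtered out


1 groups:
Design, 3


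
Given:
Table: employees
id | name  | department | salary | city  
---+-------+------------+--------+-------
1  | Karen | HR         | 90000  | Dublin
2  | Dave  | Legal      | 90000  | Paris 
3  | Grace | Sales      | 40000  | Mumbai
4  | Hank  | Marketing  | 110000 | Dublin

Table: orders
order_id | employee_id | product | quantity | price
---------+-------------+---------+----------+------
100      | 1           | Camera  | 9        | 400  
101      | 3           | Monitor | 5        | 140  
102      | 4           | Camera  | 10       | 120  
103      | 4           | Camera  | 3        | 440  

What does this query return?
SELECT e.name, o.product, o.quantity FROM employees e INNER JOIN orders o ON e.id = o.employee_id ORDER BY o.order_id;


Joining employees.id = orders.employee_id:
  employee Karen (id=1) -> order Camera
  employee Grace (id=3) -> order Monitor
  employee Hank (id=4) -> order Camera
  employee Hank (id=4) -> order Camera


4 rows:
Karen, Camera, 9
Grace, Monitor, 5
Hank, Camera, 10
Hank, Camera, 3


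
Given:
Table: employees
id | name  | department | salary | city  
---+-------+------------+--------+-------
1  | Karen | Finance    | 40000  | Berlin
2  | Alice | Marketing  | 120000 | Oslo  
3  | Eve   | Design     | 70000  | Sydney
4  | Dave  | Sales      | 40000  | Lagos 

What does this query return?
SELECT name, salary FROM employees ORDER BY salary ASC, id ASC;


Sorting by salary ASC, then id ASC for ties

4 rows:
Karen, 40000
Dave, 40000
Eve, 70000
Alice, 120000


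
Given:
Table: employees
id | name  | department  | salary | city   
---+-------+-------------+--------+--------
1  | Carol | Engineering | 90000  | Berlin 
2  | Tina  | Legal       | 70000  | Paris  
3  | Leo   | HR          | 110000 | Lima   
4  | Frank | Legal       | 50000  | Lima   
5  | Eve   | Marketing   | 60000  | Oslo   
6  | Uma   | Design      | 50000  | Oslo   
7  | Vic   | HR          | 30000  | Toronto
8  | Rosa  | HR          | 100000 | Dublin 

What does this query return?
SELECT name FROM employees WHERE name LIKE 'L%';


LIKE 'L%' matches names starting with 'L'
Matching: 1

1 rows:
Leo


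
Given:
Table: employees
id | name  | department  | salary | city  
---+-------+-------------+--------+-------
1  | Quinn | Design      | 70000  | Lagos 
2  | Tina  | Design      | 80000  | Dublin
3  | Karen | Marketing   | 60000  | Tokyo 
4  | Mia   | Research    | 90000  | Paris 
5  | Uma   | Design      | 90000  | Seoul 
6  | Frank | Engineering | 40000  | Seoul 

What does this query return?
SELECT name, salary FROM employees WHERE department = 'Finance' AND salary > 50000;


Filtering: department = 'Finance' AND salary > 50000
Matching: 0 rows

Empty result set (0 rows)


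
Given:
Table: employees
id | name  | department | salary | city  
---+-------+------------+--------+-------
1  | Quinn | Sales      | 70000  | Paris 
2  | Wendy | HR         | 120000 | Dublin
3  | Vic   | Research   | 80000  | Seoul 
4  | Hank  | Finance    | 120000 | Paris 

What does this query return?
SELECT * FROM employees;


SELECT * returns all 4 rows with all columns

4 rows:
1, Quinn, Sales, 70000, Paris
2, Wendy, HR, 120000, Dublin
3, Vic, Research, 80000, Seoul
4, Hank, Finance, 120000, Paris


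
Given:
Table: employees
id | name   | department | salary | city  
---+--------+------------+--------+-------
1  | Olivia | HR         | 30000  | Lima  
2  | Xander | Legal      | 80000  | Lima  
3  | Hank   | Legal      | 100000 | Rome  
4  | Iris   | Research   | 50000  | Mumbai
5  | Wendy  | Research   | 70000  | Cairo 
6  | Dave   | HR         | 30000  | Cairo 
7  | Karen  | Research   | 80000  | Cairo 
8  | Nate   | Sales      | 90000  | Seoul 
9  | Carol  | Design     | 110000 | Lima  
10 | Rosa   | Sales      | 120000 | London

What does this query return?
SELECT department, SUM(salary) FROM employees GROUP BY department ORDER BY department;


Summing salary within each department:
  Design: 110000 = 110000
  HR: 30000 + 30000 = 60000
  Legal: 80000 + 100000 = 180000
  Research: 50000 + 70000 + 80000 = 200000
  Sales: 90000 + 120000 = 210000


5 groups:
Design, 110000
HR, 60000
Legal, 180000
Research, 200000
Sales, 210000


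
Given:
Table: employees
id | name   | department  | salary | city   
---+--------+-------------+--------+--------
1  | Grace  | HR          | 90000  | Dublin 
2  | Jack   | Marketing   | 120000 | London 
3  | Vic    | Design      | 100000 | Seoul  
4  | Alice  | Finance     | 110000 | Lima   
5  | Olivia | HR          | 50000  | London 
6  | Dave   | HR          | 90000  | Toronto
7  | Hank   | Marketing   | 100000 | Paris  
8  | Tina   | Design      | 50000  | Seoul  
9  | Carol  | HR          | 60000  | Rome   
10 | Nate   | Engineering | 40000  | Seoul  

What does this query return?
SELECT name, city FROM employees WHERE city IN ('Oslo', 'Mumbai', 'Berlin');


Filtering: city IN ('Oslo', 'Mumbai', 'Berlin')
Matching: 0 rows

Empty result set (0 rows)


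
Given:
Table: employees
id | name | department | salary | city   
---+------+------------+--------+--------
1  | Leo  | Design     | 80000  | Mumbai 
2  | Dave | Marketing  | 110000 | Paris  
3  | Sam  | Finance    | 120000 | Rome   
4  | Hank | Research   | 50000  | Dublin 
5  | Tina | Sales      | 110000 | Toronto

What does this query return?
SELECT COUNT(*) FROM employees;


COUNT(*) counts all rows

5


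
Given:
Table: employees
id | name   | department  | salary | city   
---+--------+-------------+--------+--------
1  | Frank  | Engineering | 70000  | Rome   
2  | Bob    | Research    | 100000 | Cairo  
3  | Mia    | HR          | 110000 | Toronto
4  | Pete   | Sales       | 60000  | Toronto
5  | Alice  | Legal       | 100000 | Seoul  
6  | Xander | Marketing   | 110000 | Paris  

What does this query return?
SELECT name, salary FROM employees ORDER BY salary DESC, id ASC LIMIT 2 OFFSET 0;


Sort by salary DESC (id ASC tiebreak), then skip 0 and take 2
Rows 1 through 2

2 rows:
Mia, 110000
Xander, 110000


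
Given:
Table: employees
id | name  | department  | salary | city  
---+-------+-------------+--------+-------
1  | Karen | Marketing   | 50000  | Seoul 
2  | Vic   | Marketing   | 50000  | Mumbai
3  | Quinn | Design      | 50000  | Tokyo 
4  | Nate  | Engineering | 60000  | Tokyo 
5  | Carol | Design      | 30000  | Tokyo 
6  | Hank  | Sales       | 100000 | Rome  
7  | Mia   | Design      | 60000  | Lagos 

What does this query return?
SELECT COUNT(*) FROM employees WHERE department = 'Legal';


Counting rows where department = 'Legal'


0


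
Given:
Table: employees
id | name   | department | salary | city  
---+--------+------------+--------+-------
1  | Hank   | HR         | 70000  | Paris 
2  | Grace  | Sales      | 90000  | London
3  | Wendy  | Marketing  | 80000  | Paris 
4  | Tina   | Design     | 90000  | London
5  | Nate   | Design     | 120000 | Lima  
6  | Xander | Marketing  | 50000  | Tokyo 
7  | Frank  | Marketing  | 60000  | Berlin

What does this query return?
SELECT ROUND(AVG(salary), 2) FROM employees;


SUM(salary) = 560000
COUNT = 7
ROUND(AVG, 2) = ROUND(560000 / 7, 2) = 80000.0

80000.0


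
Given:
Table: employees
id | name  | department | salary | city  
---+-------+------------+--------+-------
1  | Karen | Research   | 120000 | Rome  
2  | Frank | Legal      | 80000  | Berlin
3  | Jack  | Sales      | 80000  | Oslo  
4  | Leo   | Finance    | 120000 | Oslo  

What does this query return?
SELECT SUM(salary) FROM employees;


SUM(salary) = 120000 + 80000 + 80000 + 120000 = 400000

400000


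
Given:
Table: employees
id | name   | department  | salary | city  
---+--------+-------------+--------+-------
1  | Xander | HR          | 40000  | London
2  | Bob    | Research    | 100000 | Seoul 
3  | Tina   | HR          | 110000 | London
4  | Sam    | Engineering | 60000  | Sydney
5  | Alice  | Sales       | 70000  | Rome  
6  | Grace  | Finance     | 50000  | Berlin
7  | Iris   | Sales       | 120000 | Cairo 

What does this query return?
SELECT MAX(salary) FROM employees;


Salaries: 40000, 100000, 110000, 60000, 70000, 50000, 120000
MAX = 120000

120000


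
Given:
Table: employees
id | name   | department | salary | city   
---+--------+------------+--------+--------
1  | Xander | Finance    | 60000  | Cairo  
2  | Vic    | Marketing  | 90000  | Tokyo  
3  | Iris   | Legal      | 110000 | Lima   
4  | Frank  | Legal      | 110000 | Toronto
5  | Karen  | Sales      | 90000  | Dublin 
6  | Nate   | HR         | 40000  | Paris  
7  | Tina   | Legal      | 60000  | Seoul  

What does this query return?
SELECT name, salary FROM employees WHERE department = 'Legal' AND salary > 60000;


Filtering: department = 'Legal' AND salary > 60000
Matching: 2 rows

2 rows:
Iris, 110000
Frank, 110000


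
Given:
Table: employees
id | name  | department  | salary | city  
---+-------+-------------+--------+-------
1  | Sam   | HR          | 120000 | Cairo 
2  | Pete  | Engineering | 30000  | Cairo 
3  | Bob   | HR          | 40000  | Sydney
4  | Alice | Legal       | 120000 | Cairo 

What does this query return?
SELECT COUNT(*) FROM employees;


COUNT(*) counts all rows

4


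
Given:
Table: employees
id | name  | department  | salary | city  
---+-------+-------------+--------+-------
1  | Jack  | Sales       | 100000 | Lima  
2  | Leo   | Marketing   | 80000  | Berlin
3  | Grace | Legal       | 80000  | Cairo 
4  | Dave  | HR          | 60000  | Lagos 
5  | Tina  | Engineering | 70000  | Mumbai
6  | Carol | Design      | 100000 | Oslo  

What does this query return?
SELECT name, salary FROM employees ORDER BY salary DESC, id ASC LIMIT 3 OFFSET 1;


Sort by salary DESC (id ASC tiebreak), then skip 1 and take 3
Rows 2 through 4

3 rows:
Carol, 100000
Leo, 80000
Grace, 80000


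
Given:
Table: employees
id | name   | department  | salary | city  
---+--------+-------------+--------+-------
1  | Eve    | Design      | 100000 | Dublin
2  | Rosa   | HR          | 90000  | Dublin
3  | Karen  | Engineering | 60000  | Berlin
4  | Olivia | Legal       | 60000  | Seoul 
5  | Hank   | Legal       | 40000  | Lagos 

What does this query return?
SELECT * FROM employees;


SELECT * returns all 5 rows with all columns

5 rows:
1, Eve, Design, 100000, Dublin
2, Rosa, HR, 90000, Dublin
3, Karen, Engineering, 60000, Berlin
4, Olivia, Legal, 60000, Seoul
5, Hank, Legal, 40000, Lagos


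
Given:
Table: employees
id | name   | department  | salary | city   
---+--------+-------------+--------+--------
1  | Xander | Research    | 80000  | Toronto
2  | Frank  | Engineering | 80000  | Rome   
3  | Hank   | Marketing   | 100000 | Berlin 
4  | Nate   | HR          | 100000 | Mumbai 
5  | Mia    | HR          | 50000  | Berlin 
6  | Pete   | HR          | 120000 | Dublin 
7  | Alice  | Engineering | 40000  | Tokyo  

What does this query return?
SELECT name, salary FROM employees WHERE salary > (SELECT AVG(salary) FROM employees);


Subquery: AVG(salary) = 81428.57
Filtering: salary > 81428.57
  Hank (100000) -> MATCH
  Nate (100000) -> MATCH
  Pete (120000) -> MATCH


3 rows:
Hank, 100000
Nate, 100000
Pete, 120000


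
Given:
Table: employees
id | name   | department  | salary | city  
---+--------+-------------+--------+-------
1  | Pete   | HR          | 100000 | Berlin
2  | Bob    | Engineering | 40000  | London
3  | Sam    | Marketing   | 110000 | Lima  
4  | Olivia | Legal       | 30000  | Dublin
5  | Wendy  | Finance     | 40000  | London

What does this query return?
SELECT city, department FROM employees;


Projecting columns: city, department

5 rows:
Berlin, HR
London, Engineering
Lima, Marketing
Dublin, Legal
London, Finance


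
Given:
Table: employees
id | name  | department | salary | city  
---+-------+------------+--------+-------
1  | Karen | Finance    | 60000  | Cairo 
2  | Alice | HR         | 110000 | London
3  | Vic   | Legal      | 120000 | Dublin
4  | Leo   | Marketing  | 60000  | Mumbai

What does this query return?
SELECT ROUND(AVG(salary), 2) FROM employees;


SUM(salary) = 350000
COUNT = 4
ROUND(AVG, 2) = ROUND(350000 / 4, 2) = 87500.0

87500.0


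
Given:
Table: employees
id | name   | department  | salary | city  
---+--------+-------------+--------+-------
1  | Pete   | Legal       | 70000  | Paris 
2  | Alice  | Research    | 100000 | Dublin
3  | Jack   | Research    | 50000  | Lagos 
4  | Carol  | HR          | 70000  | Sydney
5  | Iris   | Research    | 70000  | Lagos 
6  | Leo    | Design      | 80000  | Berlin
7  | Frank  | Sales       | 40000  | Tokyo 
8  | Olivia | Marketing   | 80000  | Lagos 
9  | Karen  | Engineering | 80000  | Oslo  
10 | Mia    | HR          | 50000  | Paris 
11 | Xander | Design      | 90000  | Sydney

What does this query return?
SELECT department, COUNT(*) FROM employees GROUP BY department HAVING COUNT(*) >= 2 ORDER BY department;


Groups with count >= 2:
  Design: 2 -> PASS
  HR: 2 -> PASS
  Research: 3 -> PASS
  Engineering: 1 -> filtered out
  Legal: 1 -> filtered out
  Marketing: 1 -> filtered out
  Sales: 1 -> filtered out


3 groups:
Design, 2
HR, 2
Research, 3


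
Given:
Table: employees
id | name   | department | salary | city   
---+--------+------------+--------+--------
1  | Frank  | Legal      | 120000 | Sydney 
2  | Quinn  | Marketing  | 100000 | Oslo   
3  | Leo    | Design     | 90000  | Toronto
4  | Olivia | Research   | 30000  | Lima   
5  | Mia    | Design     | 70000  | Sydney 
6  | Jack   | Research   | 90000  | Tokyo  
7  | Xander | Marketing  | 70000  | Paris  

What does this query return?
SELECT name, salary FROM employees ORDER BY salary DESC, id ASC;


Sorting by salary DESC, then id ASC for ties

7 rows:
Frank, 120000
Quinn, 100000
Leo, 90000
Jack, 90000
Mia, 70000
Xander, 70000
Olivia, 30000


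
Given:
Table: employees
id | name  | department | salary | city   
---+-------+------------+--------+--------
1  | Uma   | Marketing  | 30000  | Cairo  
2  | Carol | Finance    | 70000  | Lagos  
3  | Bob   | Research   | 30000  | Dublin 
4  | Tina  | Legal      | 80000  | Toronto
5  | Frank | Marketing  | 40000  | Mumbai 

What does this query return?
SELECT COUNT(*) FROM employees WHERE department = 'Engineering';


Counting rows where department = 'Engineering'


0


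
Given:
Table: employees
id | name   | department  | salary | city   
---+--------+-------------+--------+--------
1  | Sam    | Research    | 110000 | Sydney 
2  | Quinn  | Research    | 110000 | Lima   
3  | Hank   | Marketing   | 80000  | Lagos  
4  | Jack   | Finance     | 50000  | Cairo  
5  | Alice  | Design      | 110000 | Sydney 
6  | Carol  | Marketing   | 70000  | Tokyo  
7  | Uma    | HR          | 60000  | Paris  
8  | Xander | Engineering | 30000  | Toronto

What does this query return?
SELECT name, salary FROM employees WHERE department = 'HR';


Filtering: department = 'HR'
Matching rows: 1

1 rows:
Uma, 60000


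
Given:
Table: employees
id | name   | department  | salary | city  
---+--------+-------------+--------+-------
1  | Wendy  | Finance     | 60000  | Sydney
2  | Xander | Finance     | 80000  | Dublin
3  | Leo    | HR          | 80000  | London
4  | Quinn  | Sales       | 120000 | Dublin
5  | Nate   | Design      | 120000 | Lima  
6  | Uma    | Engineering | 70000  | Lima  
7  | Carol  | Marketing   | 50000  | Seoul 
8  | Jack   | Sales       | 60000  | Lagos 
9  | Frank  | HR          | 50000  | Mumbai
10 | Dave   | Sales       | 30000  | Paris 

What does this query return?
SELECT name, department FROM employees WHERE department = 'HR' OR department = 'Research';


Filtering: department = 'HR' OR 'Research'
Matching: 2 rows

2 rows:
Leo, HR
Frank, HR


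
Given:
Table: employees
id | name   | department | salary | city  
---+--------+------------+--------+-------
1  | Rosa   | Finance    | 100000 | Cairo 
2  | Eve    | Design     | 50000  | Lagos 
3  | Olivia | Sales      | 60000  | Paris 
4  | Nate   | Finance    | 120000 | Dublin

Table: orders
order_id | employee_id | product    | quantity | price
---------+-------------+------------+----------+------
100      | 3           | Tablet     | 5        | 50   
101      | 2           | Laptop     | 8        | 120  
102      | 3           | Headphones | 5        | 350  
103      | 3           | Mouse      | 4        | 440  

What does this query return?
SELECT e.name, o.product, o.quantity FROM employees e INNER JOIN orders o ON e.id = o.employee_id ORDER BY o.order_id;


Joining employees.id = orders.employee_id:
  employee Olivia (id=3) -> order Tablet
  employee Eve (id=2) -> order Laptop
  employee Olivia (id=3) -> order Headphones
  employee Olivia (id=3) -> order Mouse


4 rows:
Olivia, Tablet, 5
Eve, Laptop, 8
Olivia, Headphones, 5
Olivia, Mouse, 4


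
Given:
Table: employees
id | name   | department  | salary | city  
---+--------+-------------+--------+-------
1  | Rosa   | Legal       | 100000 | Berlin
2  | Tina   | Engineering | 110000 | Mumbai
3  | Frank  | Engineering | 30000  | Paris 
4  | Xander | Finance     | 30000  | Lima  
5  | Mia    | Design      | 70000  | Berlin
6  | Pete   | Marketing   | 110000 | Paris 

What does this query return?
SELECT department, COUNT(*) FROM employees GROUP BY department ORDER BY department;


Assigning each row to its department group:
  Rosa -> Legal
  Tina -> Engineering
  Frank -> Engineering
  Xander -> Finance
  Mia -> Design
  Pete -> Marketing


5 groups:
Design, 1
Engineering, 2
Finance, 1
Legal, 1
Marketing, 1
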